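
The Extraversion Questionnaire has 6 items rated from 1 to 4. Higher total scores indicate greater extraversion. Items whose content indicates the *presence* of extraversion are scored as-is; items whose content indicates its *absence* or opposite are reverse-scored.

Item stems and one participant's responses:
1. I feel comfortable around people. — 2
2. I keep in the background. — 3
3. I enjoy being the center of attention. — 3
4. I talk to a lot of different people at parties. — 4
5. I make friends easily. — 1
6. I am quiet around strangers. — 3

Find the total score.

Items 2, 6 describe the absence/opposite of extraversion → reverse-score.
reverse-coded value = 5 − response.
  item 1: 2
  item 2: 5 − 3 = 2
  item 3: 3
  item 4: 4
  item 5: 1
  item 6: 5 − 3 = 2
Total = 2 + 2 + 3 + 4 + 1 + 2 = 14

14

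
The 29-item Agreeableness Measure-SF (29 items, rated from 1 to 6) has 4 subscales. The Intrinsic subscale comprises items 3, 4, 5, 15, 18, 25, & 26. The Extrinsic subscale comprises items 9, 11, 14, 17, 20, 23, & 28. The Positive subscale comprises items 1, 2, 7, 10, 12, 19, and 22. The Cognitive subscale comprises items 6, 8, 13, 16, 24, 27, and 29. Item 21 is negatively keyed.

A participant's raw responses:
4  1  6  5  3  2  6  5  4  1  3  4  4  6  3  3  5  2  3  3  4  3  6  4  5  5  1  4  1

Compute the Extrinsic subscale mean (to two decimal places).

Extrinsic items: 9, 11, 14, 17, 20, 23, 28.
  item 9: 4
  item 11: 3
  item 14: 6
  item 17: 5
  item 20: 3
  item 23: 6
  item 28: 4
Sum = 4 + 3 + 6 + 5 + 3 + 6 + 4 = 31
Mean = 31 / 7 = 4.43

4.43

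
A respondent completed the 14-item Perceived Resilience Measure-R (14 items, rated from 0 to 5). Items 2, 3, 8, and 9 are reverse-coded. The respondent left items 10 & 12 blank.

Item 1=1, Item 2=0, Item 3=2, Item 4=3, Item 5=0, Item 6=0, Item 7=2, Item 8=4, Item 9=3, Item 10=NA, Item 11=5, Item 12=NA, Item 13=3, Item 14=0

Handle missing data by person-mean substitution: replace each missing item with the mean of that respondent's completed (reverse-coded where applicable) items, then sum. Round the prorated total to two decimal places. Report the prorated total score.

29.17

Reverse-coded (reverse-coded value = 5 − response):
  item 2: 5 − 0 = 5
  item 3: 5 − 2 = 3
  item 8: 5 − 4 = 1
  item 9: 5 − 3 = 2
Completed scored items (12 of 14): 1, 5, 3, 3, 0, 0, 2, 1, 2, 5, 3, 0; sum = 25.
Person mean = 25 / 12 ≈ 2.0833
Prorated total = (25 / 12) × 14 = 29.17 (to 2 dp)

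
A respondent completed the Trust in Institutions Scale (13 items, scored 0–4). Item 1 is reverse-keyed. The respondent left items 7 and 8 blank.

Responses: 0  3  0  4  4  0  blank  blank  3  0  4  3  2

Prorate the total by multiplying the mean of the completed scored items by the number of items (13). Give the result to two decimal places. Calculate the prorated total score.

Reverse-coded (reversed = (0+4) − raw = 4 − raw):
  item 1: 4 − 0 = 4
Completed scored items (11 of 13): 4, 3, 0, 4, 4, 0, 3, 0, 4, 3, 2; sum = 27.
Person mean = 27 / 11 ≈ 2.4545
Prorated total = (27 / 11) × 13 = 31.91 (to 2 dp)

31.91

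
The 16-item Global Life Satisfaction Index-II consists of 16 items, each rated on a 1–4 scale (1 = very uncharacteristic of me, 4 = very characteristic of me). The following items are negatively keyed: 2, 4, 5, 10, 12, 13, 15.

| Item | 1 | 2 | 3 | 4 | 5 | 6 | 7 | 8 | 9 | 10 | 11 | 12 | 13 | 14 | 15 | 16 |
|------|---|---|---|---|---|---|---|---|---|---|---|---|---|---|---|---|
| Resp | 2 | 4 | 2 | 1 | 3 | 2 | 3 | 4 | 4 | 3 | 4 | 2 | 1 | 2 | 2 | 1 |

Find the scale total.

43

Apply reverse scoring (on a 1–4 scale, reversed = 5 − raw):
  item 2: 5 − 4 = 1
  item 4: 5 − 1 = 4
  item 5: 5 − 3 = 2
  item 10: 5 − 3 = 2
  item 12: 5 − 2 = 3
  item 13: 5 − 1 = 4
  item 15: 5 − 2 = 3
After reverse-coding: 2, 1, 2, 4, 2, 2, 3, 4, 4, 2, 4, 3, 4, 2, 3, 1
Total = 2 + 1 + 2 + 4 + 2 + 2 + 3 + 4 + 4 + 2 + 4 + 3 + 4 + 2 + 3 + 1 = 43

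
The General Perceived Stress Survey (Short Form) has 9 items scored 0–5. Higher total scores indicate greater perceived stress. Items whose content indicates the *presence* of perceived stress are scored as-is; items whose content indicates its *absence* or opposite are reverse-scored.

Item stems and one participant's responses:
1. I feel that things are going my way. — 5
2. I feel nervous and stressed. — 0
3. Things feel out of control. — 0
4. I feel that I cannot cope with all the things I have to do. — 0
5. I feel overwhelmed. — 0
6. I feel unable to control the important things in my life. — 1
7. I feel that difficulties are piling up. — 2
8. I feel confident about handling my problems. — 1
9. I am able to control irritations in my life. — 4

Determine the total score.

8

Items 1, 8, 9 describe the absence/opposite of perceived stress → reverse-score.
reverse-coded value = 5 − response.
  item 1: 5 − 5 = 0
  item 2: 0
  item 3: 0
  item 4: 0
  item 5: 0
  item 6: 1
  item 7: 2
  item 8: 5 − 1 = 4
  item 9: 5 − 4 = 1
Total = 0 + 0 + 0 + 0 + 0 + 1 + 2 + 4 + 1 = 8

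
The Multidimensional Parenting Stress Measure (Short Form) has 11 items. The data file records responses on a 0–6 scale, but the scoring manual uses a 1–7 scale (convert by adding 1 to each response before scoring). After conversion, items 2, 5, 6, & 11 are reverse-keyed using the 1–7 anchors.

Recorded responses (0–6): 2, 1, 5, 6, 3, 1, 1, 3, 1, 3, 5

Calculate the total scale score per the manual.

46

Convert to 1–7: 3, 2, 6, 7, 4, 2, 2, 4, 2, 4, 6
Reverse-coded (reverse-coded value = 8 − response):
  item 2: 8 − 2 = 6
  item 5: 8 − 4 = 4
  item 6: 8 − 2 = 6
  item 11: 8 − 6 = 2
Scored: 3, 6, 6, 7, 4, 6, 2, 4, 2, 4, 2
Total = 46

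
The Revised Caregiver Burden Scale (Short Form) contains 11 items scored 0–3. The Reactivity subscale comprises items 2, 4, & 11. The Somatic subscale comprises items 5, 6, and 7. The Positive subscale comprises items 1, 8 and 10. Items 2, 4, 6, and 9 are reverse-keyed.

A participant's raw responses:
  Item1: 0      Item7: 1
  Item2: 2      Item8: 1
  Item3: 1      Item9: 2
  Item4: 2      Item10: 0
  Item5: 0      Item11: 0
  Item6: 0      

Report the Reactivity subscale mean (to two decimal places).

0.67

Reactivity items: 2, 4, 11.
Of these, items 2 and 4 are reverse-keyed; reverse-coded value = 3 − response.
  item 2: 3 − 2 = 1
  item 4: 3 − 2 = 1
  item 11: 0
Sum = 1 + 1 + 0 = 2
Mean = 2 / 3 = 0.67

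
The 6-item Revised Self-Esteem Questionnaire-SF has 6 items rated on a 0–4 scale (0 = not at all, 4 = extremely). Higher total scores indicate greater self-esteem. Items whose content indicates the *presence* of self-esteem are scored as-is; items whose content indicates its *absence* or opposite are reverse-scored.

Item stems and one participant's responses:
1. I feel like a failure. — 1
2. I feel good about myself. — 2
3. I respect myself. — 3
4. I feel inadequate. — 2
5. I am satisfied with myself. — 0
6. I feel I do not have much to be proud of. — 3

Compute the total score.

11

Items 1, 4, 6 describe the absence/opposite of self-esteem → reverse-score.
reversed = (0+4) − raw = 4 − raw.
  item 1: 4 − 1 = 3
  item 2: 2
  item 3: 3
  item 4: 4 − 2 = 2
  item 5: 0
  item 6: 4 − 3 = 1
Total = 3 + 2 + 3 + 2 + 0 + 1 = 11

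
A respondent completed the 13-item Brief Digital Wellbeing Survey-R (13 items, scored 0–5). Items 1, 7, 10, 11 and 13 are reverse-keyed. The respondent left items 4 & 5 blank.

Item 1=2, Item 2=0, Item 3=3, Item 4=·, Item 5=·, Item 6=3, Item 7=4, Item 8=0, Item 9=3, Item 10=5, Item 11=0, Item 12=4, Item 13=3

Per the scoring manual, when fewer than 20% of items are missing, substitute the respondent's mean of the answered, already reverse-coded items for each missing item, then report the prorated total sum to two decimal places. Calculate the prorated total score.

Reverse-coded (on a 0–5 scale, reversed = 5 − raw):
  item 1: 5 − 2 = 3
  item 7: 5 − 4 = 1
  item 10: 5 − 5 = 0
  item 11: 5 − 0 = 5
  item 13: 5 − 3 = 2
Completed scored items (11 of 13): 3, 0, 3, 3, 1, 0, 3, 0, 5, 4, 2; sum = 24.
Person mean = 24 / 11 ≈ 2.1818
Prorated total = (24 / 11) × 13 = 28.36 (to 2 dp)

28.36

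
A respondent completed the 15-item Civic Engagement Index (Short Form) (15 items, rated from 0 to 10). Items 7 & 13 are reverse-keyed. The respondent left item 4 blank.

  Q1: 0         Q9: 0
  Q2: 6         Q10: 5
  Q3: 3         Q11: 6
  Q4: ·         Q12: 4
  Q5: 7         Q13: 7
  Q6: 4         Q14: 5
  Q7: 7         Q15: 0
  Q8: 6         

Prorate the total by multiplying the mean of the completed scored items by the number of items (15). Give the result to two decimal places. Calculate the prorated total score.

Reverse-coded (on a 0–10 scale, reversed = 10 − raw):
  item 7: 10 − 7 = 3
  item 13: 10 − 7 = 3
Completed scored items (14 of 15): 0, 6, 3, 7, 4, 3, 6, 0, 5, 6, 4, 3, 5, 0; sum = 52.
Person mean = 52 / 14 ≈ 3.7143
Prorated total = (52 / 14) × 15 = 55.71 (to 2 dp)

55.71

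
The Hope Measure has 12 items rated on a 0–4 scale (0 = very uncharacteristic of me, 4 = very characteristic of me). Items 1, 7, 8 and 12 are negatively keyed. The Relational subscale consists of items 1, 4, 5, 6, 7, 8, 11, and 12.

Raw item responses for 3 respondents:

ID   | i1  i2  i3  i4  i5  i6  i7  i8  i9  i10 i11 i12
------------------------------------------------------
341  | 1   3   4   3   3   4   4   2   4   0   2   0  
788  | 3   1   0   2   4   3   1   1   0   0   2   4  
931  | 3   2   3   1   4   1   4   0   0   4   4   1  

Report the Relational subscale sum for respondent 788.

18

Respondent 788 raw: 3, 1, 0, 2, 4, 3, 1, 1, 0, 0, 2, 4.
Relational items: 1, 4, 5, 6, 7, 8, 11, 12.
Reverse-coded (reverse-coded value = 4 − response):
  item 1: 4 − 3 = 1
  item 4: 2
  item 5: 4
  item 6: 3
  item 7: 4 − 1 = 3
  item 8: 4 − 1 = 3
  item 11: 2
  item 12: 4 − 4 = 0
Sum = 1 + 2 + 4 + 3 + 3 + 3 + 2 + 0 = 18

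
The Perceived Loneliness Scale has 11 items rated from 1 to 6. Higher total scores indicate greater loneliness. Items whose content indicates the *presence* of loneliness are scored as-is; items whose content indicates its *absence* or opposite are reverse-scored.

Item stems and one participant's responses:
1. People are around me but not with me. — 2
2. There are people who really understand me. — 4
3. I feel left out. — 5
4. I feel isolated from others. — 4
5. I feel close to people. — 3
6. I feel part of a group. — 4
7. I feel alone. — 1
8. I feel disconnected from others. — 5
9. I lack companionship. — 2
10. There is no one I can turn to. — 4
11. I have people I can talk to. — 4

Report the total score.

Items 2, 5, 6, 11 describe the absence/opposite of loneliness → reverse-score.
reversed = (1+6) − raw = 7 − raw.
  item 1: 2
  item 2: 7 − 4 = 3
  item 3: 5
  item 4: 4
  item 5: 7 − 3 = 4
  item 6: 7 − 4 = 3
  item 7: 1
  item 8: 5
  item 9: 2
  item 10: 4
  item 11: 7 − 4 = 3
Total = 2 + 3 + 5 + 4 + 4 + 3 + 1 + 5 + 2 + 4 + 3 = 36

36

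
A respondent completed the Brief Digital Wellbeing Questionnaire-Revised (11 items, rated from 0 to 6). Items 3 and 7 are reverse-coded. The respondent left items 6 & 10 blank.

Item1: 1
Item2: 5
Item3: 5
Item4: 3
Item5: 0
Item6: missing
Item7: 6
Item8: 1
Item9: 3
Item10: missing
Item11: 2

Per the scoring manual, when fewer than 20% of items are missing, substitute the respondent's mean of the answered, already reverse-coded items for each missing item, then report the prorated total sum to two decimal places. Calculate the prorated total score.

Reverse-coded (reverse-coded value = 6 − response):
  item 3: 6 − 5 = 1
  item 7: 6 − 6 = 0
Completed scored items (9 of 11): 1, 5, 1, 3, 0, 0, 1, 3, 2; sum = 16.
Person mean = 16 / 9 ≈ 1.7778
Prorated total = (16 / 9) × 11 = 19.56 (to 2 dp)

19.56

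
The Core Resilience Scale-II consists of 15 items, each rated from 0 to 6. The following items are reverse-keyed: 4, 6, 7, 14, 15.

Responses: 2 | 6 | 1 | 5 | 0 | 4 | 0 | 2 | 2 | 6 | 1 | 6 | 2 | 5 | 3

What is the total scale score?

41

Reversing items 4, 6, 7, 14, and 15 with 6 − raw:
Total = 2 + 6 + 1 + (6−5) + 0 + (6−4) + (6−0) + 2 + 2 + 6 + 1 + 6 + 2 + (6−5) + (6−3)
      = 2 + 6 + 1 + 1 + 0 + 2 + 6 + 2 + 2 + 6 + 1 + 6 + 2 + 1 + 3 = 41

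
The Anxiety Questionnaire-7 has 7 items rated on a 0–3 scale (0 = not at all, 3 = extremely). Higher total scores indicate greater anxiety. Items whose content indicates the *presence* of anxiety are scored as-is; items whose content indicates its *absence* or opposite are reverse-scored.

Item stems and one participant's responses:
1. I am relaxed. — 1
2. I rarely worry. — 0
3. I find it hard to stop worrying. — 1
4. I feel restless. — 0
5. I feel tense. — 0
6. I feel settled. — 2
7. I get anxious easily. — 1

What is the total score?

Items 1, 2, 6 describe the absence/opposite of anxiety → reverse-score.
reversed = (0+3) − raw = 3 − raw.
  item 1: 3 − 1 = 2
  item 2: 3 − 0 = 3
  item 3: 1
  item 4: 0
  item 5: 0
  item 6: 3 − 2 = 1
  item 7: 1
Total = 2 + 3 + 1 + 0 + 0 + 1 + 1 = 8

8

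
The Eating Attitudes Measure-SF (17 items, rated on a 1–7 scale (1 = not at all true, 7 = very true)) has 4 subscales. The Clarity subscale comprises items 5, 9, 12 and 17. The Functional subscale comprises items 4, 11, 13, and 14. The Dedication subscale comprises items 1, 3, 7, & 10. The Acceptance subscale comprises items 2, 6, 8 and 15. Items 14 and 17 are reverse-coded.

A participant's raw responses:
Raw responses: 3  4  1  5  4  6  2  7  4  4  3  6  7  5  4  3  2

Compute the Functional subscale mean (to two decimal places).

4.50

Functional items: 4, 11, 13, 14.
Of these, item 14 is reverse-coded; reverse-coded value = 8 − response.
  item 4: 5
  item 11: 3
  item 13: 7
  item 14: 8 − 5 = 3
Sum = 5 + 3 + 7 + 3 = 18
Mean = 18 / 4 = 4.50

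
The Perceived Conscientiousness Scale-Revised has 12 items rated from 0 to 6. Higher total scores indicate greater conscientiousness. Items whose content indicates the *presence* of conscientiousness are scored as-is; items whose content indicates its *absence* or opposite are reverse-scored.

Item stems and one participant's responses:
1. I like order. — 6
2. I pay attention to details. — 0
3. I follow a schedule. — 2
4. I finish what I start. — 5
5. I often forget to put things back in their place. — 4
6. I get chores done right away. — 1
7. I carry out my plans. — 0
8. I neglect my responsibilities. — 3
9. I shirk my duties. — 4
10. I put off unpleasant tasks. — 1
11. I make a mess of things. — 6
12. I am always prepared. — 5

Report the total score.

Items 5, 8, 9, 10, 11 describe the absence/opposite of conscientiousness → reverse-score.
on a 0–6 scale, reversed = 6 − raw.
  item 1: 6
  item 2: 0
  item 3: 2
  item 4: 5
  item 5: 6 − 4 = 2
  item 6: 1
  item 7: 0
  item 8: 6 − 3 = 3
  item 9: 6 − 4 = 2
  item 10: 6 − 1 = 5
  item 11: 6 − 6 = 0
  item 12: 5
Total = 6 + 0 + 2 + 5 + 2 + 1 + 0 + 3 + 2 + 5 + 0 + 5 = 31

31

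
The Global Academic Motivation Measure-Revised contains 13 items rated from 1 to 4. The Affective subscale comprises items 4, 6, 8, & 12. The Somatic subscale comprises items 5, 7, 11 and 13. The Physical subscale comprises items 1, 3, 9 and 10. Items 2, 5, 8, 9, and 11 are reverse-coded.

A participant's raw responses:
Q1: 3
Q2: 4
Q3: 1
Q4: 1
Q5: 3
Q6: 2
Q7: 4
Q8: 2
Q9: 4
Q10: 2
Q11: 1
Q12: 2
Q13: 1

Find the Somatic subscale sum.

11

Somatic items: 5, 7, 11, 13.
Of these, items 5 & 11 are reverse-coded; reverse-coded value = 5 − response.
  item 5: 5 − 3 = 2
  item 7: 4
  item 11: 5 − 1 = 4
  item 13: 1
Sum = 2 + 4 + 4 + 1 = 11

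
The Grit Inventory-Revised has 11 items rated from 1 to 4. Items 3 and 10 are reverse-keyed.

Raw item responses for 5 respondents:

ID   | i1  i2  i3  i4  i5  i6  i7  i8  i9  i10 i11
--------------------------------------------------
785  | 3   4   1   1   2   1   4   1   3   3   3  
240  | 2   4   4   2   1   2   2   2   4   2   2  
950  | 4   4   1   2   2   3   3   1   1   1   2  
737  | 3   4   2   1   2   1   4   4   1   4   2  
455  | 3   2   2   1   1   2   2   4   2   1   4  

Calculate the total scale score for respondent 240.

Respondent 240 raw: 2, 4, 4, 2, 1, 2, 2, 2, 4, 2, 2.
Reverse-coded (reverse-coded value = 5 − response):
  item 1: 2
  item 2: 4
  item 3: 5 − 4 = 1
  item 4: 2
  item 5: 1
  item 6: 2
  item 7: 2
  item 8: 2
  item 9: 4
  item 10: 5 − 2 = 3
  item 11: 2
Sum = 2 + 4 + 1 + 2 + 1 + 2 + 2 + 2 + 4 + 3 + 2 = 25

25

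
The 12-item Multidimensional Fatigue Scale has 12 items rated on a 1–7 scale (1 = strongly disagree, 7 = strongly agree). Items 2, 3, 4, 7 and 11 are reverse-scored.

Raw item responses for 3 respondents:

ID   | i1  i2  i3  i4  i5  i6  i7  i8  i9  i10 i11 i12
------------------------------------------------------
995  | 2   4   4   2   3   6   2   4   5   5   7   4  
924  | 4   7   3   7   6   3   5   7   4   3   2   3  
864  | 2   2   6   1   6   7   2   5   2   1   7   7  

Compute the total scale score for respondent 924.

Respondent 924 raw: 4, 7, 3, 7, 6, 3, 5, 7, 4, 3, 2, 3.
Reverse-coded (reversed = (1+7) − raw = 8 − raw):
  item 1: 4
  item 2: 8 − 7 = 1
  item 3: 8 − 3 = 5
  item 4: 8 − 7 = 1
  item 5: 6
  item 6: 3
  item 7: 8 − 5 = 3
  item 8: 7
  item 9: 4
  item 10: 3
  item 11: 8 − 2 = 6
  item 12: 3
Sum = 4 + 1 + 5 + 1 + 6 + 3 + 3 + 7 + 4 + 3 + 6 + 3 = 46

46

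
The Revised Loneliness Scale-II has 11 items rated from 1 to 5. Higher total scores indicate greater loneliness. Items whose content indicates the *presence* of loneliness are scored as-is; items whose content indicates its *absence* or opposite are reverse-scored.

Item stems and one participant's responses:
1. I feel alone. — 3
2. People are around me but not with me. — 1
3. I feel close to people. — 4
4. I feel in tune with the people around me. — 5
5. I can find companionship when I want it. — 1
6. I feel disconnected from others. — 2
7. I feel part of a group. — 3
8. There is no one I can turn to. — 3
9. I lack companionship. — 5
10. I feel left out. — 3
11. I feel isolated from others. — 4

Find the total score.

32

Items 3, 4, 5, 7 describe the absence/opposite of loneliness → reverse-score.
reversed = (1+5) − raw = 6 − raw.
  item 1: 3
  item 2: 1
  item 3: 6 − 4 = 2
  item 4: 6 − 5 = 1
  item 5: 6 − 1 = 5
  item 6: 2
  item 7: 6 − 3 = 3
  item 8: 3
  item 9: 5
  item 10: 3
  item 11: 4
Total = 3 + 1 + 2 + 1 + 5 + 2 + 3 + 3 + 5 + 3 + 4 = 32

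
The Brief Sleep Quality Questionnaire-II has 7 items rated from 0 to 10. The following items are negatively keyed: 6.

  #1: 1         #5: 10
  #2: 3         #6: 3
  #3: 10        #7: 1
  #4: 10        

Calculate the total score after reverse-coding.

42

Raw sum = 38. Negatively keyed items: 6; their raw sum = 3.
Each reversal replaces raw with 10 − raw, changing the total by 10 − 2·raw per item.
Total = 38 + 1·10 − 2·3 = 38 + 10 − 6 = 42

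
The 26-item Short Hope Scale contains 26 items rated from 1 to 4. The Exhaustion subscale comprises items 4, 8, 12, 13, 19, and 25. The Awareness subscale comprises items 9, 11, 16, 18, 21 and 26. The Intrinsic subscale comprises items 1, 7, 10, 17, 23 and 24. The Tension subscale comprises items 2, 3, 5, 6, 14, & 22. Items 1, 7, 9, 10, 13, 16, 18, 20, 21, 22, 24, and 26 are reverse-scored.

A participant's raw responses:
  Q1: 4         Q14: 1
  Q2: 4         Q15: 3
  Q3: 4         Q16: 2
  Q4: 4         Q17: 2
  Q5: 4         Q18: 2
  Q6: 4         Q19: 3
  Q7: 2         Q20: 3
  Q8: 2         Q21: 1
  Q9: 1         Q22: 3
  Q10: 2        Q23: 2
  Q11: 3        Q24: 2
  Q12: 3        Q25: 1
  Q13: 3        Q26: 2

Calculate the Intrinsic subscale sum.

Intrinsic items: 1, 7, 10, 17, 23, 24.
Of these, items 1, 7, 10 and 24 are reverse-scored; reverse-coded value = 5 − response.
  item 1: 5 − 4 = 1
  item 7: 5 − 2 = 3
  item 10: 5 − 2 = 3
  item 17: 2
  item 23: 2
  item 24: 5 − 2 = 3
Sum = 1 + 3 + 3 + 2 + 2 + 3 = 14

14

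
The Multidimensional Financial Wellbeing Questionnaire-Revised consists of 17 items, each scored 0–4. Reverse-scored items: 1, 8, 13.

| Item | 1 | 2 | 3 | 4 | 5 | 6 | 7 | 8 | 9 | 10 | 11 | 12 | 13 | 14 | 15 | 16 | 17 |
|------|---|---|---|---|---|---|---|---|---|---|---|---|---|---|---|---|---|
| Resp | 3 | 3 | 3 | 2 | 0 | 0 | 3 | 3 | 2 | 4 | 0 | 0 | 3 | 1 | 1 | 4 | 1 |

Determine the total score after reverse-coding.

Raw sum = 33. Reverse-scored items: 1, 8, 13; their raw sum = 9.
Each reversal replaces raw with 4 − raw, changing the total by 4 − 2·raw per item.
Total = 33 + 3·4 − 2·9 = 33 + 12 − 18 = 27

27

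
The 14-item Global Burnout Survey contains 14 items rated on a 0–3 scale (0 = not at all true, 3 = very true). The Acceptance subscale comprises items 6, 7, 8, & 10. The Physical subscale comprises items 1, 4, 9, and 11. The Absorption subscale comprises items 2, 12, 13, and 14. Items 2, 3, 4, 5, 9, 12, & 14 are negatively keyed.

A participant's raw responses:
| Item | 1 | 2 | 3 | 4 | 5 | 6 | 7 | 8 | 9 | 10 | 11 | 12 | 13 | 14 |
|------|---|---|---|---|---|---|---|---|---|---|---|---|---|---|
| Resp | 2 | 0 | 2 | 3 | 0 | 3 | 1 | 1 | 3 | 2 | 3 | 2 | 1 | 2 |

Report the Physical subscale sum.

Physical items: 1, 4, 9, 11.
Of these, items 4 and 9 are negatively keyed; on a 0–3 scale, reversed = 3 − raw.
  item 1: 2
  item 4: 3 − 3 = 0
  item 9: 3 − 3 = 0
  item 11: 3
Sum = 2 + 0 + 0 + 3 = 5

5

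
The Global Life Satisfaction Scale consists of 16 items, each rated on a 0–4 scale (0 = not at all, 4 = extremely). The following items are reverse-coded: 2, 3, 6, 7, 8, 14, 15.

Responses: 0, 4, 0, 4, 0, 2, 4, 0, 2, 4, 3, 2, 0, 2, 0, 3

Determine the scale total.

Reversing items 2, 3, 6, 7, 8, 14 and 15 with 4 − raw:
Total = 0 + (4−4) + (4−0) + 4 + 0 + (4−2) + (4−4) + (4−0) + 2 + 4 + 3 + 2 + 0 + (4−2) + (4−0) + 3
      = 0 + 0 + 4 + 4 + 0 + 2 + 0 + 4 + 2 + 4 + 3 + 2 + 0 + 2 + 4 + 3 = 34

34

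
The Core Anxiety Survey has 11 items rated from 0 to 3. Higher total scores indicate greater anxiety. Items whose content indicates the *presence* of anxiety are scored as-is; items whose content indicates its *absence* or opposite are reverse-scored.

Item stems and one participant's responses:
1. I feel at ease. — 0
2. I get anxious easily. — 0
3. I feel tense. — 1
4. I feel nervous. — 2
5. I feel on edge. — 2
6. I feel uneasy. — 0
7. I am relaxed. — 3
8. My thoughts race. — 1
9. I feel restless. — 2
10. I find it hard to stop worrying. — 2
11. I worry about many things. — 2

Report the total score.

15

Items 1, 7 describe the absence/opposite of anxiety → reverse-score.
reverse-coded value = 3 − response.
  item 1: 3 − 0 = 3
  item 2: 0
  item 3: 1
  item 4: 2
  item 5: 2
  item 6: 0
  item 7: 3 − 3 = 0
  item 8: 1
  item 9: 2
  item 10: 2
  item 11: 2
Total = 3 + 0 + 1 + 2 + 2 + 0 + 0 + 1 + 2 + 2 + 2 = 15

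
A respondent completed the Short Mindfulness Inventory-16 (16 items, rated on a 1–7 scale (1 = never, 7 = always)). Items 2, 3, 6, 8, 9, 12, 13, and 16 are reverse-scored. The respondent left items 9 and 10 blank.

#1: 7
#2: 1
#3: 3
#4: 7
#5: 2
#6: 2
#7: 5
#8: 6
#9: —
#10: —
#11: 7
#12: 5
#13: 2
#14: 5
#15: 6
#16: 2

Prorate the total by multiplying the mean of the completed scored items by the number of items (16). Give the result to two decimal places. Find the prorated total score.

84.57

Reverse-coded (reversed = (1+7) − raw = 8 − raw):
  item 2: 8 − 1 = 7
  item 3: 8 − 3 = 5
  item 6: 8 − 2 = 6
  item 8: 8 − 6 = 2
  item 12: 8 − 5 = 3
  item 13: 8 − 2 = 6
  item 16: 8 − 2 = 6
Completed scored items (14 of 16): 7, 7, 5, 7, 2, 6, 5, 2, 7, 3, 6, 5, 6, 6; sum = 74.
Person mean = 74 / 14 ≈ 5.2857
Prorated total = (74 / 14) × 16 = 84.57 (to 2 dp)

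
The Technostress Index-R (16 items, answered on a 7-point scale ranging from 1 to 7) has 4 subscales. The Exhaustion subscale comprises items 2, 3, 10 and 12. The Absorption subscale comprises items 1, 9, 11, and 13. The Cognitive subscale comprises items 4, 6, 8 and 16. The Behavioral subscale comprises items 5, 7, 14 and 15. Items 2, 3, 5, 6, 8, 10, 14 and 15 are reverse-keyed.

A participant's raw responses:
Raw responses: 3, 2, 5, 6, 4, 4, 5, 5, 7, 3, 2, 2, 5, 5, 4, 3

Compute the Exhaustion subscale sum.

16

Exhaustion items: 2, 3, 10, 12.
Of these, items 2, 3, and 10 are reverse-keyed; reverse-coded value = 8 − response.
  item 2: 8 − 2 = 6
  item 3: 8 − 5 = 3
  item 10: 8 − 3 = 5
  item 12: 2
Sum = 6 + 3 + 5 + 2 = 16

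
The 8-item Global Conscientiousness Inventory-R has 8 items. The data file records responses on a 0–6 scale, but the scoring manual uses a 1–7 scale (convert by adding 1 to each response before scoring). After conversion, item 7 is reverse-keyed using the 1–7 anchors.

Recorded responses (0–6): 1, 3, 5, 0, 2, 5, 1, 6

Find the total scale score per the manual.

Convert to 1–7: 2, 4, 6, 1, 3, 6, 2, 7
Reverse-coded (reversed = (1+7) − raw = 8 − raw):
  item 7: 8 − 2 = 6
Scored: 2, 4, 6, 1, 3, 6, 6, 7
Total = 35

35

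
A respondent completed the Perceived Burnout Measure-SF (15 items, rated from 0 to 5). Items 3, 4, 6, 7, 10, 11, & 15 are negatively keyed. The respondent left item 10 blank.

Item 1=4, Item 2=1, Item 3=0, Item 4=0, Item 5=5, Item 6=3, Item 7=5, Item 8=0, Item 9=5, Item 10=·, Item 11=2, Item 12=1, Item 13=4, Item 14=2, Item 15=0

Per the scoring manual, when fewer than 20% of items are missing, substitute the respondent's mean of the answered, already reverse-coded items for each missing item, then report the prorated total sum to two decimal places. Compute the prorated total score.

Reverse-coded (reverse-coded value = 5 − response):
  item 3: 5 − 0 = 5
  item 4: 5 − 0 = 5
  item 6: 5 − 3 = 2
  item 7: 5 − 5 = 0
  item 11: 5 − 2 = 3
  item 15: 5 − 0 = 5
Completed scored items (14 of 15): 4, 1, 5, 5, 5, 2, 0, 0, 5, 3, 1, 4, 2, 5; sum = 42.
Person mean = 42 / 14 ≈ 3.0000
Prorated total = (42 / 14) × 15 = 45.00 (to 2 dp)

45.00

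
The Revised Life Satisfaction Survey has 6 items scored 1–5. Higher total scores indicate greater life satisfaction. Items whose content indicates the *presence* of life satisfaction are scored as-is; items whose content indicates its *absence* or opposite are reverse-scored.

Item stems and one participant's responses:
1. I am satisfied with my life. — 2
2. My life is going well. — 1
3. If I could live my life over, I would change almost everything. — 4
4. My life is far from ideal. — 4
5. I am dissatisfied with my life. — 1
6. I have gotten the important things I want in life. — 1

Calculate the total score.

13

Items 3, 4, 5 describe the absence/opposite of life satisfaction → reverse-score.
on a 1–5 scale, reversed = 6 − raw.
  item 1: 2
  item 2: 1
  item 3: 6 − 4 = 2
  item 4: 6 − 4 = 2
  item 5: 6 − 1 = 5
  item 6: 1
Total = 2 + 1 + 2 + 2 + 5 + 1 = 13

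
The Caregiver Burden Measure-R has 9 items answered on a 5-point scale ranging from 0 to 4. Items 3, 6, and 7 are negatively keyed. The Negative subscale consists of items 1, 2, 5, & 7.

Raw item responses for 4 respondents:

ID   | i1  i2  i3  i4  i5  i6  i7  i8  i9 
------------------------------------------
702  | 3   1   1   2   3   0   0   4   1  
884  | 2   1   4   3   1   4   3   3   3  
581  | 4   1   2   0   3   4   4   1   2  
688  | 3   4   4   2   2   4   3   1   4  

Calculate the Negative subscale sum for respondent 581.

8

Respondent 581 raw: 4, 1, 2, 0, 3, 4, 4, 1, 2.
Negative items: 1, 2, 5, 7.
Reverse-coded (reverse-coded value = 4 − response):
  item 1: 4
  item 2: 1
  item 5: 3
  item 7: 4 − 4 = 0
Sum = 4 + 1 + 3 + 0 = 8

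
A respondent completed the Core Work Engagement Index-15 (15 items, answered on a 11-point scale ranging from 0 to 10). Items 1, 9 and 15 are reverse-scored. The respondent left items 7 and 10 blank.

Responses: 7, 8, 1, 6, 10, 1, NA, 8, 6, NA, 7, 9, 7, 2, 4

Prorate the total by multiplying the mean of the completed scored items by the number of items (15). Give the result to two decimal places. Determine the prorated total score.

83.08

Reverse-coded (on a 0–10 scale, reversed = 10 − raw):
  item 1: 10 − 7 = 3
  item 9: 10 − 6 = 4
  item 15: 10 − 4 = 6
Completed scored items (13 of 15): 3, 8, 1, 6, 10, 1, 8, 4, 7, 9, 7, 2, 6; sum = 72.
Person mean = 72 / 13 ≈ 5.5385
Prorated total = (72 / 13) × 15 = 83.08 (to 2 dp)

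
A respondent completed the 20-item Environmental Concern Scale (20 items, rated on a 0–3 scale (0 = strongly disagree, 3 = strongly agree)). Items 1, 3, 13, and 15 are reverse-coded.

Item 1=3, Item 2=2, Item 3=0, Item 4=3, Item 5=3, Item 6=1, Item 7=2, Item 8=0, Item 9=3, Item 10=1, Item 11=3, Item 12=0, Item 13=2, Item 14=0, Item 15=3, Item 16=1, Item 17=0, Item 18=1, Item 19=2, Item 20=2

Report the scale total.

28

Reversing items 1, 3, 13 and 15 with 3 − raw:
Total = (3−3) + 2 + (3−0) + 3 + 3 + 1 + 2 + 0 + 3 + 1 + 3 + 0 + (3−2) + 0 + (3−3) + 1 + 0 + 1 + 2 + 2
      = 0 + 2 + 3 + 3 + 3 + 1 + 2 + 0 + 3 + 1 + 3 + 0 + 1 + 0 + 0 + 1 + 0 + 1 + 2 + 2 = 28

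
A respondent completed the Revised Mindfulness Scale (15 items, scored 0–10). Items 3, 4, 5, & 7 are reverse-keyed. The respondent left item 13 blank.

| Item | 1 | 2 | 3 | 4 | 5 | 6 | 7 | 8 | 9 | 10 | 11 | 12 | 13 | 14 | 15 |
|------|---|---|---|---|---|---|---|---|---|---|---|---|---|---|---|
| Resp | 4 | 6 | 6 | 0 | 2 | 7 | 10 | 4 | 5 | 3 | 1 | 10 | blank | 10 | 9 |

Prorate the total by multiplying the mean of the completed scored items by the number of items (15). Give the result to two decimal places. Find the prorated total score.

Reverse-coded (on a 0–10 scale, reversed = 10 − raw):
  item 3: 10 − 6 = 4
  item 4: 10 − 0 = 10
  item 5: 10 − 2 = 8
  item 7: 10 − 10 = 0
Completed scored items (14 of 15): 4, 6, 4, 10, 8, 7, 0, 4, 5, 3, 1, 10, 10, 9; sum = 81.
Person mean = 81 / 14 ≈ 5.7857
Prorated total = (81 / 14) × 15 = 86.79 (to 2 dp)

86.79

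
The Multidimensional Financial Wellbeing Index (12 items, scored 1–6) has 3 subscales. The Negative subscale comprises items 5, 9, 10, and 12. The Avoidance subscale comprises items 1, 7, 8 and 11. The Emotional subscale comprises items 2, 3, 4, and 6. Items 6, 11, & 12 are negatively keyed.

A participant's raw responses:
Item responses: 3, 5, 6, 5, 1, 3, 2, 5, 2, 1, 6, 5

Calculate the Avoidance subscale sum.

11

Avoidance items: 1, 7, 8, 11.
Of these, item 11 is negatively keyed; reversed = (1+6) − raw = 7 − raw.
  item 1: 3
  item 7: 2
  item 8: 5
  item 11: 7 − 6 = 1
Sum = 3 + 2 + 5 + 1 = 11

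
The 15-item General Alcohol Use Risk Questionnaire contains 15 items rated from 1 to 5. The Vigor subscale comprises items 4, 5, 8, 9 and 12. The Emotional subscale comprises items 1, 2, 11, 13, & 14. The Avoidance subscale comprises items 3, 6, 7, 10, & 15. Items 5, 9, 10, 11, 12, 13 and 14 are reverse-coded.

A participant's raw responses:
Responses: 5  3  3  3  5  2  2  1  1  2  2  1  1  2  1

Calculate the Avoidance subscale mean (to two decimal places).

Avoidance items: 3, 6, 7, 10, 15.
Of these, item 10 is reverse-coded; on a 1–5 scale, reversed = 6 − raw.
  item 3: 3
  item 6: 2
  item 7: 2
  item 10: 6 − 2 = 4
  item 15: 1
Sum = 3 + 2 + 2 + 4 + 1 = 12
Mean = 12 / 5 = 2.40

2.40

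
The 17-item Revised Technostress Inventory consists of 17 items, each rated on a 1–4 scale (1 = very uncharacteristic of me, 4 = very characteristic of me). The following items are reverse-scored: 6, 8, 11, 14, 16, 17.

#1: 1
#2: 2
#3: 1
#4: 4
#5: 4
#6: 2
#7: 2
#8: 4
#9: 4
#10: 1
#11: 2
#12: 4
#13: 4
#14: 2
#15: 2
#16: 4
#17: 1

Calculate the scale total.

Raw sum = 44. Reverse-scored items: 6, 8, 11, 14, 16, 17; their raw sum = 15.
Each reversal replaces raw with 5 − raw, changing the total by 5 − 2·raw per item.
Total = 44 + 6·5 − 2·15 = 44 + 30 − 30 = 44

44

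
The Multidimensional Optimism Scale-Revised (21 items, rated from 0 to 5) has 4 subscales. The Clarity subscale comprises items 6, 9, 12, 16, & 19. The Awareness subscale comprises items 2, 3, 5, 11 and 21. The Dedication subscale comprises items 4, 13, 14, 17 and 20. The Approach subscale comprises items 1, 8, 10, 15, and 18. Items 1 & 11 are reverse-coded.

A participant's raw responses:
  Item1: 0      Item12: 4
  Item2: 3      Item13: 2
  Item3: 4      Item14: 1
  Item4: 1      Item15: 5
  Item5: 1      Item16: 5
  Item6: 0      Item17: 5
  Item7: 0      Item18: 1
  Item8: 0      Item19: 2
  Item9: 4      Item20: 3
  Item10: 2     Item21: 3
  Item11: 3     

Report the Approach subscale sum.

13

Approach items: 1, 8, 10, 15, 18.
Of these, item 1 is reverse-coded; on a 0–5 scale, reversed = 5 − raw.
  item 1: 5 − 0 = 5
  item 8: 0
  item 10: 2
  item 15: 5
  item 18: 1
Sum = 5 + 0 + 2 + 5 + 1 = 13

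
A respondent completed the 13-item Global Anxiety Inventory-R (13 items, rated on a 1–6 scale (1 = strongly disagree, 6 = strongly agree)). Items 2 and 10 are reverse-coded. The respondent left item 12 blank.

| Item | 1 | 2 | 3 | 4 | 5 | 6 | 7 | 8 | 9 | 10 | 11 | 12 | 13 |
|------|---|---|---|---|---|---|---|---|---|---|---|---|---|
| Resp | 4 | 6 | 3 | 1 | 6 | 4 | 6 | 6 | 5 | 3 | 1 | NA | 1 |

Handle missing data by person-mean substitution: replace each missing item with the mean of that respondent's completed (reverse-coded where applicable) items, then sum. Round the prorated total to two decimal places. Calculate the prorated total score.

Reverse-coded (on a 1–6 scale, reversed = 7 − raw):
  item 2: 7 − 6 = 1
  item 10: 7 − 3 = 4
Completed scored items (12 of 13): 4, 1, 3, 1, 6, 4, 6, 6, 5, 4, 1, 1; sum = 42.
Person mean = 42 / 12 ≈ 3.5000
Prorated total = (42 / 12) × 13 = 45.50 (to 2 dp)

45.50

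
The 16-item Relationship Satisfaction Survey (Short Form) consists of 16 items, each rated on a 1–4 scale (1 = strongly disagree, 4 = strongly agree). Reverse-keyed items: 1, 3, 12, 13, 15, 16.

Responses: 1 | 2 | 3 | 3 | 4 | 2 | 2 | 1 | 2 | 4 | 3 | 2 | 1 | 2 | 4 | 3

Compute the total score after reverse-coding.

Reversing items 1, 3, 12, 13, 15 and 16 with 5 − raw:
Total = (5−1) + 2 + (5−3) + 3 + 4 + 2 + 2 + 1 + 2 + 4 + 3 + (5−2) + (5−1) + 2 + (5−4) + (5−3)
      = 4 + 2 + 2 + 3 + 4 + 2 + 2 + 1 + 2 + 4 + 3 + 3 + 4 + 2 + 1 + 2 = 41

41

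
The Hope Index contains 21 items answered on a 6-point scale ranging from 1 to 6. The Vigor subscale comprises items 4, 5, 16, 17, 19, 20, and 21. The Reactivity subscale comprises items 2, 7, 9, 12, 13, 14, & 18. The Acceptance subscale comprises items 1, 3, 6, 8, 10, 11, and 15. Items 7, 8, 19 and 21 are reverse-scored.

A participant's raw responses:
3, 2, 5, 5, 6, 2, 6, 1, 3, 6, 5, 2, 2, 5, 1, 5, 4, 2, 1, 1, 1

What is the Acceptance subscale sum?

Acceptance items: 1, 3, 6, 8, 10, 11, 15.
Of these, item 8 is reverse-scored; reversed = (1+6) − raw = 7 − raw.
  item 1: 3
  item 3: 5
  item 6: 2
  item 8: 7 − 1 = 6
  item 10: 6
  item 11: 5
  item 15: 1
Sum = 3 + 5 + 2 + 6 + 6 + 5 + 1 = 28

28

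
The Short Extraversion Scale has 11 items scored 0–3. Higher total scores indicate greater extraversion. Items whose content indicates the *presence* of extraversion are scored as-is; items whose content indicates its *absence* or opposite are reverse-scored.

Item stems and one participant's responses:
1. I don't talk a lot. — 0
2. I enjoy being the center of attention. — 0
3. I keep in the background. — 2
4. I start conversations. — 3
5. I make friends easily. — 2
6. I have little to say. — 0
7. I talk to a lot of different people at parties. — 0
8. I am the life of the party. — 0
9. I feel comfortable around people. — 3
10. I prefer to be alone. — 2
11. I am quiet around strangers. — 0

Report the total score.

19

Items 1, 3, 6, 10, 11 describe the absence/opposite of extraversion → reverse-score.
reverse-coded value = 3 − response.
  item 1: 3 − 0 = 3
  item 2: 0
  item 3: 3 − 2 = 1
  item 4: 3
  item 5: 2
  item 6: 3 − 0 = 3
  item 7: 0
  item 8: 0
  item 9: 3
  item 10: 3 − 2 = 1
  item 11: 3 − 0 = 3
Total = 3 + 0 + 1 + 3 + 2 + 3 + 0 + 0 + 3 + 1 + 3 = 19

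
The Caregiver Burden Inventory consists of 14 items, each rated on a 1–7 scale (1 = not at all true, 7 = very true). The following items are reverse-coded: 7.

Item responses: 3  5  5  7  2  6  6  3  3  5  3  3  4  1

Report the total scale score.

52

Raw sum = 56. Reverse-coded items: 7; their raw sum = 6.
Each reversal replaces raw with 8 − raw, changing the total by 8 − 2·raw per item.
Total = 56 + 1·8 − 2·6 = 56 + 8 − 12 = 52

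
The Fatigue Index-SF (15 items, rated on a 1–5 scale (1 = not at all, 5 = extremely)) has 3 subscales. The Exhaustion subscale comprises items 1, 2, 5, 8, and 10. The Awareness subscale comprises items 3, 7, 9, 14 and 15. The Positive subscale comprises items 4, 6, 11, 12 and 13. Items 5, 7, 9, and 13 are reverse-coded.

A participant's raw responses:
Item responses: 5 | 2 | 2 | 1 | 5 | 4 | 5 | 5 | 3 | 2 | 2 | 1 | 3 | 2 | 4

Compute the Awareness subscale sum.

12

Awareness items: 3, 7, 9, 14, 15.
Of these, items 7 & 9 are reverse-coded; on a 1–5 scale, reversed = 6 − raw.
  item 3: 2
  item 7: 6 − 5 = 1
  item 9: 6 − 3 = 3
  item 14: 2
  item 15: 4
Sum = 2 + 1 + 3 + 2 + 4 = 12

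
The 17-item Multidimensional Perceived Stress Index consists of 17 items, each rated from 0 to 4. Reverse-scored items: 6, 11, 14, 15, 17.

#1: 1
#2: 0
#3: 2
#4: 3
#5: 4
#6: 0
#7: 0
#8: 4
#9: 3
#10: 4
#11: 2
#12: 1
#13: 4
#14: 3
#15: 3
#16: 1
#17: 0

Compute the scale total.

Reverse-scored items use 4 − raw:
  item 6: 4 − 0 = 4
  item 11: 4 − 2 = 2
  item 14: 4 − 3 = 1
  item 15: 4 − 3 = 1
  item 17: 4 − 0 = 4
Scored responses: 1, 0, 2, 3, 4, 4, 0, 4, 3, 4, 2, 1, 4, 1, 1, 1, 4
Total = 1 + 0 + 2 + 3 + 4 + 4 + 0 + 4 + 3 + 4 + 2 + 1 + 4 + 1 + 1 + 1 + 4 = 39

39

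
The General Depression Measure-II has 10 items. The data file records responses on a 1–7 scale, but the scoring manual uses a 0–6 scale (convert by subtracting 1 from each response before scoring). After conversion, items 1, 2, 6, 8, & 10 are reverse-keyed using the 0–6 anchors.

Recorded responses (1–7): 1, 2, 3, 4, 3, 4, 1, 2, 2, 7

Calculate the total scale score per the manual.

27

Convert to 0–6: 0, 1, 2, 3, 2, 3, 0, 1, 1, 6
Reverse-coded (reverse-coded value = 6 − response):
  item 1: 6 − 0 = 6
  item 2: 6 − 1 = 5
  item 6: 6 − 3 = 3
  item 8: 6 − 1 = 5
  item 10: 6 − 6 = 0
Scored: 6, 5, 2, 3, 2, 3, 0, 5, 1, 0
Total = 27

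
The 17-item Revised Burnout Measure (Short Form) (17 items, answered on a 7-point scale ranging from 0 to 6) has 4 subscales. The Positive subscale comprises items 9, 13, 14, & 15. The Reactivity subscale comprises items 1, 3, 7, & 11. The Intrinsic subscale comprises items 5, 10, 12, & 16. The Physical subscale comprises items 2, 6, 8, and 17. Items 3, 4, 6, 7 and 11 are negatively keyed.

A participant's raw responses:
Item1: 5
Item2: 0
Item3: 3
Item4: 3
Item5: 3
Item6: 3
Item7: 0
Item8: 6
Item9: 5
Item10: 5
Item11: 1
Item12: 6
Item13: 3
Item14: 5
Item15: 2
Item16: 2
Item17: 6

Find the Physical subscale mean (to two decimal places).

Physical items: 2, 6, 8, 17.
Of these, item 6 is negatively keyed; reverse-coded value = 6 − response.
  item 2: 0
  item 6: 6 − 3 = 3
  item 8: 6
  item 17: 6
Sum = 0 + 3 + 6 + 6 = 15
Mean = 15 / 4 = 3.75

3.75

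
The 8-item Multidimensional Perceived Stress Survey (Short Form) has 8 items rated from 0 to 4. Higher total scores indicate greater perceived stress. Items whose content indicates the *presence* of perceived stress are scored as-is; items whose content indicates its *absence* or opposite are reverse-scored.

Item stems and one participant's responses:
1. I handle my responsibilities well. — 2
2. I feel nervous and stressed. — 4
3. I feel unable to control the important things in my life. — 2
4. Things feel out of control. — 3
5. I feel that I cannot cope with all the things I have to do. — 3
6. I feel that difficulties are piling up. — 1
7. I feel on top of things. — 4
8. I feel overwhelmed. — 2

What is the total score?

17

Items 1, 7 describe the absence/opposite of perceived stress → reverse-score.
on a 0–4 scale, reversed = 4 − raw.
  item 1: 4 − 2 = 2
  item 2: 4
  item 3: 2
  item 4: 3
  item 5: 3
  item 6: 1
  item 7: 4 − 4 = 0
  item 8: 2
Total = 2 + 4 + 2 + 3 + 3 + 1 + 0 + 2 = 17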